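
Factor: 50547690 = 2^1*3^2*5^1*53^1 * 10597^1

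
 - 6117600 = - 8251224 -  - 2133624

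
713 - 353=360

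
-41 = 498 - 539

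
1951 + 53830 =55781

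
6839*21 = 143619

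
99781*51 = 5088831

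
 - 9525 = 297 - 9822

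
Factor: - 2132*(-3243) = 2^2*3^1*13^1*23^1*41^1 *47^1  =  6914076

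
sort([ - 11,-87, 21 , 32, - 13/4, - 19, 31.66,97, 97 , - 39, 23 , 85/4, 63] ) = [ - 87, - 39, - 19,  -  11, - 13/4, 21, 85/4, 23,31.66, 32 , 63, 97, 97 ] 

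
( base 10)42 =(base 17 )28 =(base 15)2c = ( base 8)52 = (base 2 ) 101010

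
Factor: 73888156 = 2^2*89^1*207551^1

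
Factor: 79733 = 71^1*1123^1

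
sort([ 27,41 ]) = [ 27,41 ]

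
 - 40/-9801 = 40/9801 = 0.00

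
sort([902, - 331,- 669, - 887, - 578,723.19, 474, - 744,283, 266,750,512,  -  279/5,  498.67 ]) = [ - 887,-744,- 669,  -  578, - 331, - 279/5,266, 283, 474, 498.67,512,723.19, 750 , 902]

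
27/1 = 27 = 27.00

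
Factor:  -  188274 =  - 2^1*3^1*31379^1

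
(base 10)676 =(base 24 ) 144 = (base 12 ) 484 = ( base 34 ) ju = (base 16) 2A4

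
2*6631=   13262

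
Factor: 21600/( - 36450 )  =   - 16/27= - 2^4*3^ ( - 3) 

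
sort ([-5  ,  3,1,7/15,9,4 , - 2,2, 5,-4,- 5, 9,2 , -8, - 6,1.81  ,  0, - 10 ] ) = [ - 10,-8,- 6,-5,-5, - 4, - 2,0,7/15, 1,1.81, 2, 2,3,4, 5,  9, 9] 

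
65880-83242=-17362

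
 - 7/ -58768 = 7/58768=0.00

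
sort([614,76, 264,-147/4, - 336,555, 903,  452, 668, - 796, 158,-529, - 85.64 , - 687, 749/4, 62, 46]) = [- 796,-687,-529,-336, - 85.64,-147/4,46, 62,  76, 158, 749/4 , 264, 452, 555, 614,668, 903]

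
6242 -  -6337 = 12579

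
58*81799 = 4744342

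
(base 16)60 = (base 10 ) 96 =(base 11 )88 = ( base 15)66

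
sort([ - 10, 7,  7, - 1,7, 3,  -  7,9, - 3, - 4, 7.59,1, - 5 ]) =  [ - 10, - 7, - 5, - 4 , - 3, - 1,  1, 3,7 , 7,7,  7.59 , 9]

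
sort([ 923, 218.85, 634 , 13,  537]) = [ 13 , 218.85, 537 , 634,  923]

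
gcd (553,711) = 79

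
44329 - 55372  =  -11043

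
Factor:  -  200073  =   - 3^1*17^1* 3923^1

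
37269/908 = 37269/908= 41.05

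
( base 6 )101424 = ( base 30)91m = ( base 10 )8152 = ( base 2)1111111011000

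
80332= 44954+35378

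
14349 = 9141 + 5208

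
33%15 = 3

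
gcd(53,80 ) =1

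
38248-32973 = 5275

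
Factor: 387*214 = 2^1*3^2*43^1 * 107^1 = 82818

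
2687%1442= 1245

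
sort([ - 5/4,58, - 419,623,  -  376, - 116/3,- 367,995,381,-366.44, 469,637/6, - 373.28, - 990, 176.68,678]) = [ - 990, - 419, - 376, - 373.28, - 367,-366.44, - 116/3, - 5/4,58, 637/6,176.68,  381 , 469,  623,678, 995 ]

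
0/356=0=   0.00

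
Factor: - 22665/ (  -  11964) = 2^( - 2 )*5^1 * 997^(-1 )*1511^1 =7555/3988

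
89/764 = 89/764 = 0.12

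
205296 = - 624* ( - 329 )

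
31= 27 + 4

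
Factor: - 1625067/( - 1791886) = 2^( -1 )*3^2 *751^(  -  1)*1193^( - 1 )*180563^1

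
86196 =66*1306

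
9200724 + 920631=10121355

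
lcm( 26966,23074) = 2238178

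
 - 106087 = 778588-884675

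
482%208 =66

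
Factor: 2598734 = 2^1*1299367^1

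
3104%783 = 755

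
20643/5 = 4128 + 3/5 = 4128.60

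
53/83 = 53/83=   0.64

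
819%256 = 51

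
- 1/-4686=1/4686 =0.00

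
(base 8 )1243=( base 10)675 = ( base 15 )300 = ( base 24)143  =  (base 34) JT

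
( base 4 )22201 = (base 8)1241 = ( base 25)11N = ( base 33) KD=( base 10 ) 673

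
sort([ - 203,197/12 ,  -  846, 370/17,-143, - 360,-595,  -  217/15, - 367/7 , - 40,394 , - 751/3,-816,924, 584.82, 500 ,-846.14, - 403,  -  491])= [  -  846.14, - 846, - 816, - 595, - 491 , - 403, - 360,  -  751/3, - 203,  -  143,-367/7, - 40,  -  217/15,  197/12, 370/17, 394,500, 584.82,924 ]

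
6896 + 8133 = 15029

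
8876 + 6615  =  15491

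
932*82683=77060556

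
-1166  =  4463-5629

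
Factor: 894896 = 2^4*55931^1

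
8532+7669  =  16201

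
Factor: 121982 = 2^1*7^1 * 8713^1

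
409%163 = 83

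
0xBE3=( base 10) 3043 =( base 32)2v3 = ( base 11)2317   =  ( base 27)44j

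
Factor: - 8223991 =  - 8223991^1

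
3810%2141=1669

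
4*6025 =24100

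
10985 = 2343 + 8642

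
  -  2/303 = -2/303 =-0.01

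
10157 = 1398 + 8759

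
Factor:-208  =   - 2^4*13^1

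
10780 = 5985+4795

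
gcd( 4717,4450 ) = 89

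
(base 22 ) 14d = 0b1001001001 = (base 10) 585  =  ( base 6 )2413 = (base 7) 1464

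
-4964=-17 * 292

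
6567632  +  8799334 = 15366966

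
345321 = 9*38369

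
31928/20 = 1596 + 2/5 = 1596.40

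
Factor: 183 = 3^1*61^1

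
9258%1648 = 1018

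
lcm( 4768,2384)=4768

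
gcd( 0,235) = 235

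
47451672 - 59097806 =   -  11646134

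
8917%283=144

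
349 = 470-121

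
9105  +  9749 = 18854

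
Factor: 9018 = 2^1*3^3*167^1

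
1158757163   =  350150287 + 808606876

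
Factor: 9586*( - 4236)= - 2^3*3^1*353^1 * 4793^1 = - 40606296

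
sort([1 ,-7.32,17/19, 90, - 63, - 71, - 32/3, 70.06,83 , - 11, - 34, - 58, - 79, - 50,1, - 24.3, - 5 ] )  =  [-79, - 71, - 63, - 58, - 50, - 34, - 24.3, - 11,-32/3, - 7.32, - 5 , 17/19, 1,1,70.06,83, 90 ] 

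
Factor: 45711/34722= 1693/1286= 2^( - 1 ) * 643^(  -  1 )*1693^1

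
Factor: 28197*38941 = 1098019377 = 3^2*7^1*13^1*241^1*5563^1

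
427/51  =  427/51  =  8.37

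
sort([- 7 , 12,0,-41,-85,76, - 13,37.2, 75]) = [ - 85,-41,  -  13,-7,0, 12,  37.2,75,76 ] 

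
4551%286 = 261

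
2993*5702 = 17066086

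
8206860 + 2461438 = 10668298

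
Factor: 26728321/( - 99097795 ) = -5^( - 1 )*1447^( - 1)*2557^1*10453^1*13697^( - 1 ) 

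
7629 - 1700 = 5929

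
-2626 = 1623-4249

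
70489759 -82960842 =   -  12471083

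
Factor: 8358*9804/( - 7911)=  - 9104648/879 = -2^3*3^ ( - 1 )*7^1*19^1*43^1*199^1*293^( -1 )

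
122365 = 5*24473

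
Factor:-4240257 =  - 3^1*7^1*23^1*8779^1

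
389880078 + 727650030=1117530108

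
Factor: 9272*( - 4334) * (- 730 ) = 2^5*5^1 * 11^1* 19^1*61^1*73^1*197^1 = 29334939040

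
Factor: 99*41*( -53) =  - 3^2*11^1 * 41^1  *  53^1 = -215127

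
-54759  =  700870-755629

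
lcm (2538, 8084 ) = 218268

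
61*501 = 30561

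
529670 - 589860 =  - 60190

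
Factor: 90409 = 11^1*8219^1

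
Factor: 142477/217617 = 493/753 = 3^( - 1) * 17^1*29^1 * 251^(  -  1)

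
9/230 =9/230 =0.04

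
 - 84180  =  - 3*28060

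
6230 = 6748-518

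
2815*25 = 70375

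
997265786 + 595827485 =1593093271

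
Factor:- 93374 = -2^1* 46687^1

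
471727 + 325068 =796795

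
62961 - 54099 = 8862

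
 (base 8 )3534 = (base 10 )1884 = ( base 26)2kc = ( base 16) 75c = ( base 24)36c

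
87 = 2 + 85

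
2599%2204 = 395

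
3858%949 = 62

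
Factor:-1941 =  - 3^1*  647^1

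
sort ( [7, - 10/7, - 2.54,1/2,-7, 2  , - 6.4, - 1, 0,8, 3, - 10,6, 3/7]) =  [ -10,-7, - 6.4  , - 2.54, - 10/7, - 1,0,3/7,1/2, 2, 3 , 6,  7,8] 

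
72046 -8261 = 63785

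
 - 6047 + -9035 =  - 15082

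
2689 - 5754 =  - 3065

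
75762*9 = 681858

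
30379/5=6075+4/5 = 6075.80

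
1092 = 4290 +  - 3198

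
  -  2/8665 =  - 1 + 8663/8665 = - 0.00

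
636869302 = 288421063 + 348448239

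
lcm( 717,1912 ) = 5736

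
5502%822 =570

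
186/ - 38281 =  - 1 + 38095/38281 =-0.00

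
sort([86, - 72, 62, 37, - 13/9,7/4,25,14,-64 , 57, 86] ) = [ - 72,  -  64,-13/9,7/4,14, 25, 37,  57,62,86,86 ] 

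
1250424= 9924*126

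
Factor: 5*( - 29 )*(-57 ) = 8265 = 3^1*5^1*19^1*29^1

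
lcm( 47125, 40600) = 2639000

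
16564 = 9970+6594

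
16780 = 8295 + 8485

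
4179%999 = 183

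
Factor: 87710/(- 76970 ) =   -  7^2*43^( -1) = -  49/43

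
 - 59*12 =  - 708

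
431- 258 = 173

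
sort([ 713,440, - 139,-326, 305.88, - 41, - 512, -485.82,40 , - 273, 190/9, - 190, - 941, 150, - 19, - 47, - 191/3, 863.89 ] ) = [-941, - 512, - 485.82, - 326, - 273 , - 190, - 139, - 191/3,-47, -41, - 19,190/9, 40,150,305.88,  440 , 713, 863.89 ]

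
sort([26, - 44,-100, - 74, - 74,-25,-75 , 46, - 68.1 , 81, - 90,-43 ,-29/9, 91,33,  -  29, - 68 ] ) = [-100,-90,  -  75,-74,  -  74,-68.1, - 68, - 44,  -  43, - 29,-25, - 29/9,26, 33, 46,81, 91 ]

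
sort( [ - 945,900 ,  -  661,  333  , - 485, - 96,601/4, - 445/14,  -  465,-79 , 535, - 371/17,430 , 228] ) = [ - 945, - 661 ,-485, - 465 ,-96, - 79 ,-445/14, - 371/17,601/4,228,333, 430,535,900 ]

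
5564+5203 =10767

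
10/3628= 5/1814=0.00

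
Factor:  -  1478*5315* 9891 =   -  77699442870= -  2^1*3^2 * 5^1 * 7^1*157^1 *739^1 * 1063^1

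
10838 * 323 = 3500674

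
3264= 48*68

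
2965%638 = 413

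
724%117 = 22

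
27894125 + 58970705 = 86864830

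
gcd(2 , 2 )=2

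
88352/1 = 88352  =  88352.00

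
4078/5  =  815 + 3/5 = 815.60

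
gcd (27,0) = 27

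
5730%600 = 330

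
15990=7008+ 8982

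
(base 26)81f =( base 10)5449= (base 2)1010101001001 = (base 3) 21110211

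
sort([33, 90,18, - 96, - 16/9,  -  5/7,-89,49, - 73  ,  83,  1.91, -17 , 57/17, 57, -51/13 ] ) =[ - 96 ,-89, - 73,-17 , - 51/13, - 16/9, - 5/7, 1.91,57/17,18, 33,49, 57 , 83,  90]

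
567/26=567/26 = 21.81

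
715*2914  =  2083510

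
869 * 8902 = 7735838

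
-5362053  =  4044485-9406538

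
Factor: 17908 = 2^2*11^2*  37^1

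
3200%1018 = 146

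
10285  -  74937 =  - 64652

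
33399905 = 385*86753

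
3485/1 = 3485= 3485.00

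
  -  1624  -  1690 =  - 3314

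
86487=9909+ 76578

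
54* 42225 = 2280150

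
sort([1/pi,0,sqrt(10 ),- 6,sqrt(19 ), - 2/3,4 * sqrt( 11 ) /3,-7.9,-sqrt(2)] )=[ - 7.9, - 6, - sqrt( 2 ),-2/3,0, 1/pi,sqrt( 10),sqrt( 19),  4*sqrt (11 ) /3]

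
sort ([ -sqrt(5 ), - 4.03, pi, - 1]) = [ - 4.03, - sqrt(5 ), - 1,pi ]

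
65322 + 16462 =81784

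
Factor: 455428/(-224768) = - 113857/56192 = - 2^( - 7 )*41^1*439^(- 1) * 2777^1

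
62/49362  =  31/24681 = 0.00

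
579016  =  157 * 3688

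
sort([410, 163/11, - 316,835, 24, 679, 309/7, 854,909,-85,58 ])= [ - 316, - 85,  163/11,24,309/7 , 58,410,679,835, 854,909]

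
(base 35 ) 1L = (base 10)56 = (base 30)1Q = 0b111000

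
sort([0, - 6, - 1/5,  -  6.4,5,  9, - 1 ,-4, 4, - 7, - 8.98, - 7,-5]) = [ - 8.98, - 7, - 7, - 6.4, - 6, - 5,- 4 ,-1,  -  1/5,0, 4 , 5,9 ]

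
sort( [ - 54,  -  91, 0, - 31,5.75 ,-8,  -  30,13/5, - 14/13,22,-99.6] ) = [ - 99.6,  -  91, - 54,-31,-30, - 8, - 14/13,0,  13/5, 5.75, 22]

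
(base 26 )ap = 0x11d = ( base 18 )FF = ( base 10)285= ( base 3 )101120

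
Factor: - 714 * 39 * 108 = - 3007368 = - 2^3*3^5 * 7^1*13^1 * 17^1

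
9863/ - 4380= - 9863/4380 = - 2.25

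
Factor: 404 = 2^2*101^1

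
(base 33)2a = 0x4C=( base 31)2e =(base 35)26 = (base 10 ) 76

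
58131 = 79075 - 20944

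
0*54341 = 0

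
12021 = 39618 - 27597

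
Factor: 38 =2^1 * 19^1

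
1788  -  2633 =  - 845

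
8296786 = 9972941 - 1676155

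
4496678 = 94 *47837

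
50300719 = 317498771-267198052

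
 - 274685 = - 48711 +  - 225974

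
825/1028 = 825/1028 = 0.80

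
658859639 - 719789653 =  - 60930014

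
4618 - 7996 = -3378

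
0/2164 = 0= 0.00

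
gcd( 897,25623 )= 39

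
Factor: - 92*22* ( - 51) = 2^3* 3^1 * 11^1*17^1 * 23^1 = 103224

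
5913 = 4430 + 1483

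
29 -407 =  - 378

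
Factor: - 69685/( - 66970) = 77/74 = 2^( - 1 ) * 7^1  *  11^1*37^(  -  1)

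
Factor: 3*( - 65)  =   - 3^1*5^1*13^1 = - 195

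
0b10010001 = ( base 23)67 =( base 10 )145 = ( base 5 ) 1040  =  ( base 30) 4p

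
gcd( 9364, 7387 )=1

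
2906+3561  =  6467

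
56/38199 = 8/5457 = 0.00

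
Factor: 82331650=2^1 * 5^2*1646633^1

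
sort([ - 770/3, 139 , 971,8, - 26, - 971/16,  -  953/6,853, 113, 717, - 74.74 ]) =[-770/3, - 953/6, - 74.74,-971/16, - 26, 8, 113,139,717,853 , 971 ]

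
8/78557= 8/78557= 0.00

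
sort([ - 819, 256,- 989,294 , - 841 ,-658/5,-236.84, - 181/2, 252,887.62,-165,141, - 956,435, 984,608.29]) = [ - 989, - 956 , - 841,-819, - 236.84, - 165,-658/5 , - 181/2,141, 252,256,294, 435,608.29 , 887.62, 984]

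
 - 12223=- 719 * 17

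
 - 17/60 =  - 1 + 43/60 = - 0.28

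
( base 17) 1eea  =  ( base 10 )9207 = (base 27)ch0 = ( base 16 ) 23F7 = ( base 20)1307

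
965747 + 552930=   1518677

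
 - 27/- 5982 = 9/1994 = 0.00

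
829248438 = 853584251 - 24335813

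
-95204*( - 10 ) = 952040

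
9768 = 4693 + 5075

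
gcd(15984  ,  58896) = 144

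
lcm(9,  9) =9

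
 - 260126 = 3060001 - 3320127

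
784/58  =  392/29 = 13.52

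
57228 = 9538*6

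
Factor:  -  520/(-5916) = 130/1479  =  2^1*3^( - 1)*5^1*13^1 * 17^( - 1)*29^( -1 ) 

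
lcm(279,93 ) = 279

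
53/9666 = 53/9666 =0.01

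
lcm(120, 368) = 5520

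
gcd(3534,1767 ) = 1767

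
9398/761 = 9398/761 = 12.35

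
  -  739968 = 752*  ( - 984)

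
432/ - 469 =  - 1 + 37/469 = -0.92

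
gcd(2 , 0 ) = 2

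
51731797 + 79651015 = 131382812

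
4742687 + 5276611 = 10019298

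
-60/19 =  - 4 + 16/19 = - 3.16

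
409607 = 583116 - 173509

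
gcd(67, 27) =1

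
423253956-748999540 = - 325745584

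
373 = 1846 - 1473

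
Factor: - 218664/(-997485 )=2^3*3^1*5^( - 1)*3037^1*66499^(-1)  =  72888/332495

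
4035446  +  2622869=6658315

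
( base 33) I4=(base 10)598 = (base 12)41A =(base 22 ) 154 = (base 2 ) 1001010110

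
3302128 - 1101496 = 2200632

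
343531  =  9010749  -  8667218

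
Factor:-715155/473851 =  - 3^1*5^1 *7^2 * 487^ ( - 1) = - 735/487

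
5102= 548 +4554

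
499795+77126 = 576921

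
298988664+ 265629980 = 564618644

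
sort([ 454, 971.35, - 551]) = [ - 551 , 454,971.35] 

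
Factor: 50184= 2^3*3^2*17^1*41^1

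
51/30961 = 51/30961 = 0.00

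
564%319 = 245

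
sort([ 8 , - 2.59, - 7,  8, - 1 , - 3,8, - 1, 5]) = [ - 7,  -  3,  -  2.59, - 1, - 1,5, 8,8, 8 ]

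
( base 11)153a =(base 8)3673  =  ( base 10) 1979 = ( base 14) a15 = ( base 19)593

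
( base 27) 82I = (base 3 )22002200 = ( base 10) 5904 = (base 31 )64e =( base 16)1710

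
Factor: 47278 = 2^1*7^1*11^1*307^1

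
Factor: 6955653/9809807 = 3^1*7^(-1)*19^1 * 122029^1*1401401^( - 1) 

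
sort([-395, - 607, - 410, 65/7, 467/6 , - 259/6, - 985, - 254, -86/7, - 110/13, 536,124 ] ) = [ - 985, - 607, - 410, - 395, - 254, - 259/6, - 86/7, - 110/13, 65/7, 467/6,124 , 536] 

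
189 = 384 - 195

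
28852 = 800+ 28052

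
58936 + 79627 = 138563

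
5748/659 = 5748/659 = 8.72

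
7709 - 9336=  - 1627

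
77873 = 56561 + 21312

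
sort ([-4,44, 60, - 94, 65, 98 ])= [ - 94, - 4, 44, 60, 65 , 98] 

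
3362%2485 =877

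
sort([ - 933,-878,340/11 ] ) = [ - 933,-878,340/11] 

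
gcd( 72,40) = 8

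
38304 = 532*72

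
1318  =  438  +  880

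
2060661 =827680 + 1232981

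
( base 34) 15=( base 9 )43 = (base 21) 1I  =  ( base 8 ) 47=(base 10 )39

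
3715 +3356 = 7071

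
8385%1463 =1070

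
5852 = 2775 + 3077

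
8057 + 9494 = 17551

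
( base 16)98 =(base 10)152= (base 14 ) AC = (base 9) 178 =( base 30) 52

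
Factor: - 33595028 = - 2^2*8398757^1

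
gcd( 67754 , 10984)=2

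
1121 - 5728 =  - 4607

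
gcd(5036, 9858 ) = 2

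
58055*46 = 2670530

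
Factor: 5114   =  2^1*2557^1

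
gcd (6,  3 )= 3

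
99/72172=99/72172 =0.00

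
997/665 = 997/665 = 1.50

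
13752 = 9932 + 3820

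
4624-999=3625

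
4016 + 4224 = 8240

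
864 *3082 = 2662848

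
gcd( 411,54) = 3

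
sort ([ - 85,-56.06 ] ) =[-85, - 56.06]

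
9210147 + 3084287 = 12294434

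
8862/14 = 633 = 633.00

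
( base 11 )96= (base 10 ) 105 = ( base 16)69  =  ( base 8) 151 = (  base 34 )33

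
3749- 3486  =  263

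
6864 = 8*858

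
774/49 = 15+39/49= 15.80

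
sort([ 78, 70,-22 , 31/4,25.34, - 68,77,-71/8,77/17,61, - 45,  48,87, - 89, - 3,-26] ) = [  -  89, - 68, - 45, - 26, - 22, - 71/8, - 3 , 77/17,31/4,25.34, 48,61, 70,77,78,87 ] 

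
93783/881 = 106 + 397/881 = 106.45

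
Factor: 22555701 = 3^2*7^1*97^1*3691^1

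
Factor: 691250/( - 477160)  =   - 2^( - 2 ) * 5^3*7^1*151^( - 1)  =  -  875/604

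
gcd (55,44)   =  11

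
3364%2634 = 730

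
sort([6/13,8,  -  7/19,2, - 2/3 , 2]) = [-2/3,  -  7/19,6/13,2,2, 8]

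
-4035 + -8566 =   -  12601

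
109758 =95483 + 14275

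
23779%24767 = 23779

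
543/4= 135+3/4= 135.75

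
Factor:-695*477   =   - 331515 = - 3^2*5^1*53^1*139^1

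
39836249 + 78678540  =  118514789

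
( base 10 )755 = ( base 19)21e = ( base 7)2126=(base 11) 627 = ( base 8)1363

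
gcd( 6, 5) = 1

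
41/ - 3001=-41/3001 = - 0.01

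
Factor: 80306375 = 5^3*59^1*10889^1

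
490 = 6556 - 6066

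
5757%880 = 477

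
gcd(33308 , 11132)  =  44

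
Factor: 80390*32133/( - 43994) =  - 1291585935/21997 = - 3^1 *5^1 * 8039^1*10711^1*21997^( - 1 ) 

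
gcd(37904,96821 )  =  1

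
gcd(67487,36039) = 1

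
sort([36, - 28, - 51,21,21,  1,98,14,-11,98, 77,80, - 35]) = [  -  51,- 35, - 28, - 11,1,14,21,21, 36,77, 80,98,98] 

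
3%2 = 1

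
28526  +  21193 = 49719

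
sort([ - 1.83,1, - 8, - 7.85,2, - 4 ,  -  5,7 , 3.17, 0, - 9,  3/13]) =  [  -  9, - 8, - 7.85, - 5, - 4, - 1.83, 0, 3/13,1, 2,  3.17, 7]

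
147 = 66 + 81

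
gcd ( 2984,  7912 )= 8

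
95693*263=25167259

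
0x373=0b1101110011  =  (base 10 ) 883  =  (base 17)30g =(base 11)733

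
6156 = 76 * 81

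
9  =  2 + 7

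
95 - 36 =59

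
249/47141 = 249/47141 = 0.01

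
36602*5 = 183010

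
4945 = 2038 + 2907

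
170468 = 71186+99282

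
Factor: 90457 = 17^2*313^1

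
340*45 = 15300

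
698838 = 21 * 33278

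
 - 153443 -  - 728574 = 575131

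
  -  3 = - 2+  - 1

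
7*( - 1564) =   -  10948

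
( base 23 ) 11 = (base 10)24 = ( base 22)12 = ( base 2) 11000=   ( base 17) 17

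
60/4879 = 60/4879  =  0.01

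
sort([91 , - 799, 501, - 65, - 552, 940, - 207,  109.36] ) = [ - 799, - 552, - 207 , - 65, 91,109.36, 501, 940]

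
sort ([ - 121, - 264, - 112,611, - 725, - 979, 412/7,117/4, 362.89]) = [ - 979, - 725 , - 264 , - 121 , - 112, 117/4, 412/7,362.89,611]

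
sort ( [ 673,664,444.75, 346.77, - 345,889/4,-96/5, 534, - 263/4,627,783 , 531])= [  -  345, - 263/4,-96/5,889/4,  346.77,444.75,  531,534, 627 , 664,673, 783]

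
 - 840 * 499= - 419160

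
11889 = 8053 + 3836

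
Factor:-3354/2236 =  - 3/2 = - 2^(-1 )*3^1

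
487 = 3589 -3102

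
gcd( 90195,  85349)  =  1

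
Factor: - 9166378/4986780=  - 4583189/2493390 = -2^( - 1)*3^( - 1) * 5^ ( - 1 )*13^1*17^ ( - 1 )*29^1 * 4889^( - 1)*12157^1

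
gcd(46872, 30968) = 56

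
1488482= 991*1502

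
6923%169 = 163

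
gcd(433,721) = 1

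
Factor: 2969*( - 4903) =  - 14557007  =  - 2969^1*4903^1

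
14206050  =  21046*675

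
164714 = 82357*2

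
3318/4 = 829 + 1/2 = 829.50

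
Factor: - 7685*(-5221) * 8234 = 330375952090 = 2^1*5^1*23^2*29^1*53^1 * 179^1*227^1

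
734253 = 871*843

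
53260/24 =2219+1/6 = 2219.17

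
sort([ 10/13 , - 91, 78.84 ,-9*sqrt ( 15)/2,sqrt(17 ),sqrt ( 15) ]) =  [ - 91 , - 9*sqrt( 15)/2,10/13 , sqrt( 15 ),sqrt( 17),78.84]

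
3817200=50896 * 75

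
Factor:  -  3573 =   -  3^2*397^1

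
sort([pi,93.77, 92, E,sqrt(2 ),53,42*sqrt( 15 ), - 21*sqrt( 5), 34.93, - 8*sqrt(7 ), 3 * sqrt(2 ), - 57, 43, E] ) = [- 57, - 21*sqrt( 5), - 8*sqrt( 7 ), sqrt( 2),E, E, pi, 3*sqrt( 2) , 34.93,43, 53, 92, 93.77, 42*sqrt( 15 ) ]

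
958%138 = 130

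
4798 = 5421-623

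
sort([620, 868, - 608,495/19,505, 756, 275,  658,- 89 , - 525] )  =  [ - 608,  -  525,  -  89, 495/19,275,  505,620, 658, 756, 868]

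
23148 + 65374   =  88522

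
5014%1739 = 1536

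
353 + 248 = 601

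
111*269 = 29859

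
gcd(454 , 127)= 1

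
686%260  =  166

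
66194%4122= 242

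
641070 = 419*1530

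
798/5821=798/5821 = 0.14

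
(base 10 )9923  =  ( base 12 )58ab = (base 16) 26c3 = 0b10011011000011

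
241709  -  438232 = - 196523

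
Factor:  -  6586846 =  - 2^1*7^1*470489^1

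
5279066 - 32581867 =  -27302801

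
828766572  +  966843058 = 1795609630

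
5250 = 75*70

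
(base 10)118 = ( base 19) 64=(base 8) 166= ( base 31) 3P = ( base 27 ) 4a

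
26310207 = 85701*307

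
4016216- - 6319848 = 10336064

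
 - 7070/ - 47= 7070/47= 150.43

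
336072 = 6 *56012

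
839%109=76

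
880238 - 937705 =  - 57467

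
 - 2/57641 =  - 1 + 57639/57641 = - 0.00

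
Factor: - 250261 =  - 11^1*22751^1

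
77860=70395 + 7465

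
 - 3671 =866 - 4537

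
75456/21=3593 + 1/7 = 3593.14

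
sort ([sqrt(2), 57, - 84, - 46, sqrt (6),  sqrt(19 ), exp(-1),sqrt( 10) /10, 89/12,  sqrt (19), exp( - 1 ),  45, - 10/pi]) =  [ - 84, - 46, - 10/pi,sqrt (10 )/10,exp( - 1),  exp( - 1 ), sqrt(2) , sqrt( 6),sqrt ( 19) , sqrt (19), 89/12,45, 57 ] 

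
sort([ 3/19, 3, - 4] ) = [ - 4, 3/19, 3 ]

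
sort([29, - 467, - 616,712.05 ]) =[ - 616, - 467,29,712.05]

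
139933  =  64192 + 75741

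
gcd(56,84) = 28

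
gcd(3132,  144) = 36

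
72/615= 24/205= 0.12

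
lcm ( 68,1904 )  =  1904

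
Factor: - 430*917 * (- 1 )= 2^1*5^1*7^1*43^1*131^1 = 394310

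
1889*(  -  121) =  - 228569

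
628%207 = 7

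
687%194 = 105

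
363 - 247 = 116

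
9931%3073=712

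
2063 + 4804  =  6867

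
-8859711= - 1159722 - 7699989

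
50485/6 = 8414 + 1/6 = 8414.17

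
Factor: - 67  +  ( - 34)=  - 101 = - 101^1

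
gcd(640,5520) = 80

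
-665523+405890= -259633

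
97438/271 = 359  +  149/271 = 359.55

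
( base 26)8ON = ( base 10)6055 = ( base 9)8267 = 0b1011110100111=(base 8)13647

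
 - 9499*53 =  - 503447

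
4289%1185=734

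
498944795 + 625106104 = 1124050899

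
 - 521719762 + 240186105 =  - 281533657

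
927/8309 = 927/8309 = 0.11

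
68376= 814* 84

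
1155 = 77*15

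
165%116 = 49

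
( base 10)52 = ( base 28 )1O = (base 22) 28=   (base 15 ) 37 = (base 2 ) 110100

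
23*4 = 92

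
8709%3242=2225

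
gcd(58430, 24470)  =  10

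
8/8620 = 2/2155 = 0.00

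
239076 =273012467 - 272773391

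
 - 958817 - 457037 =-1415854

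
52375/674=77 +477/674 = 77.71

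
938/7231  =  134/1033 = 0.13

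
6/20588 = 3/10294 = 0.00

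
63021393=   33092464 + 29928929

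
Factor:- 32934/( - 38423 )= 6/7 = 2^1*3^1*7^( - 1 )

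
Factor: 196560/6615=208/7 = 2^4*7^( - 1 )*13^1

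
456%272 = 184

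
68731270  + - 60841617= 7889653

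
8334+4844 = 13178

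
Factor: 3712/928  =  2^2 = 4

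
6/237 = 2/79 = 0.03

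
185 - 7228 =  - 7043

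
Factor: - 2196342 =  - 2^1*3^3*89^1*457^1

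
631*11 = 6941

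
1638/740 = 819/370 =2.21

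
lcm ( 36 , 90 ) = 180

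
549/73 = 7 + 38/73 = 7.52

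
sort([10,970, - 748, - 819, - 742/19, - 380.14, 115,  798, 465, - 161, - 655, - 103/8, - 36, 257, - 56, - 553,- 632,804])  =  [ - 819, - 748,-655, - 632  , - 553, - 380.14, - 161, - 56, - 742/19, - 36,-103/8, 10 , 115,257,465,798,  804, 970]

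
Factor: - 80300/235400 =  - 2^(-1)  *  73^1* 107^( - 1 ) =- 73/214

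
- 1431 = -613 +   -  818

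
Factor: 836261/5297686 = 2^(  -  1 ) * 43^( - 1) * 229^(  -  1 ) * 239^1*269^( - 1 )*3499^1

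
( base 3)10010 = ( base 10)84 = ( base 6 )220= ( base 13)66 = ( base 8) 124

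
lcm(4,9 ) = 36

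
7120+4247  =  11367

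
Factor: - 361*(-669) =241509 =3^1*19^2 *223^1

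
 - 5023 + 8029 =3006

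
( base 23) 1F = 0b100110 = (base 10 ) 38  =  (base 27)1b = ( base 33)15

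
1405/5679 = 1405/5679 = 0.25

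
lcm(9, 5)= 45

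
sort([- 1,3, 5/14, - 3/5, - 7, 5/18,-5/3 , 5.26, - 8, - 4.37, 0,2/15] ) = [ - 8,- 7, - 4.37, - 5/3, - 1, - 3/5,0, 2/15, 5/18,5/14,  3 , 5.26]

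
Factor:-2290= - 2^1*5^1*229^1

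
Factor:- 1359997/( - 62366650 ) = 2^( - 1)*5^( - 2) * 47^( - 1 ) * 26539^( - 1)*1359997^1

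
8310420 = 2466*3370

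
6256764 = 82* 76302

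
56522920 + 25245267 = 81768187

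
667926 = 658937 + 8989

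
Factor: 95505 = 3^1 * 5^1 * 6367^1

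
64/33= 64/33  =  1.94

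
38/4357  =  38/4357 = 0.01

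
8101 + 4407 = 12508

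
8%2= 0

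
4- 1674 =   -  1670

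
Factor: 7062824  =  2^3*41^1*61^1*353^1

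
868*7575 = 6575100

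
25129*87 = 2186223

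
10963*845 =9263735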